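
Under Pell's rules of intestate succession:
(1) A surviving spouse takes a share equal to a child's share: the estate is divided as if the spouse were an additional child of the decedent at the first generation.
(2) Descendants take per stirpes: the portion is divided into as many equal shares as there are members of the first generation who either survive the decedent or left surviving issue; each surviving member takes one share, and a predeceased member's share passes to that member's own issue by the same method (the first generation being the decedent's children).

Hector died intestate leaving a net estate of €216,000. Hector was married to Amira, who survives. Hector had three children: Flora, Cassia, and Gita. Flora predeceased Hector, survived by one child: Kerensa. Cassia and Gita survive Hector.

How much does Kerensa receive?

Kerensa receives €54,000.

The spouse counts as an additional share at the children's level, so there are 4 primary shares of €54,000. Amira takes one such share (€54,000).
The children's combined portion (€162,000) is divided into 3 shares of €54,000: Cassia and Gita each take €54,000; Flora's €54,000 share passes to Flora's issue.
Flora's share (€54,000) passes entirely to Kerensa.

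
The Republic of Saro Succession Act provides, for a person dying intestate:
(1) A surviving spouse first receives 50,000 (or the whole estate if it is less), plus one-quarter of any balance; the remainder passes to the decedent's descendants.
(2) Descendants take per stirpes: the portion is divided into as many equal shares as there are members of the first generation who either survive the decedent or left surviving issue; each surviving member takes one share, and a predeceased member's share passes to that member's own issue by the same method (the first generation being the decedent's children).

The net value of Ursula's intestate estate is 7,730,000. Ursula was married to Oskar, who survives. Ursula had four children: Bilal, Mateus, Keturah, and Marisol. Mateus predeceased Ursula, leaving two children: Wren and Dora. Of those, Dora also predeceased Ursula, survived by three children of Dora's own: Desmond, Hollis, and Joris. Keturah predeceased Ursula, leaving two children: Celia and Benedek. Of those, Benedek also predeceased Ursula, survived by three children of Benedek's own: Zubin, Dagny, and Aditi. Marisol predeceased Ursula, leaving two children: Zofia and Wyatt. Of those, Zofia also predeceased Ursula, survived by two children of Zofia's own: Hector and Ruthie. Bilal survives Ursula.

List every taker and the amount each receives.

Oskar first takes 50,000, leaving a balance of 7,680,000. Oskar then takes one-quarter of the balance (1,920,000), for a total of 1,970,000. The remaining 5,760,000 passes to the descendants.
The descendants' portion (5,760,000) is divided into 4 shares of 1,440,000: Bilal takes 1,440,000; Mateus's 1,440,000 share passes to Mateus's issue; Keturah's 1,440,000 share passes to Keturah's issue; Marisol's 1,440,000 share passes to Marisol's issue.
Mateus's share (1,440,000) is divided into 2 shares of 720,000: Wren takes 720,000; Dora's 720,000 share passes to Dora's issue.
Dora's share (720,000) is divided into 3 shares of 240,000: Desmond, Hollis, and Joris each take 240,000.
Keturah's share (1,440,000) is divided into 2 shares of 720,000: Celia takes 720,000; Benedek's 720,000 share passes to Benedek's issue.
Benedek's share (720,000) is divided into 3 shares of 240,000: Zubin, Dagny, and Aditi each take 240,000.
Marisol's share (1,440,000) is divided into 2 shares of 720,000: Wyatt takes 720,000; Zofia's 720,000 share passes to Zofia's issue.
Zofia's share (720,000) is divided into 2 shares of 360,000: Hector and Ruthie each take 360,000.

Oskar: 1,970,000; Bilal: 1,440,000; Wren: 720,000; Desmond: 240,000; Hollis: 240,000; Joris: 240,000; Celia: 720,000; Zubin: 240,000; Dagny: 240,000; Aditi: 240,000; Hector: 360,000; Ruthie: 360,000; Wyatt: 720,000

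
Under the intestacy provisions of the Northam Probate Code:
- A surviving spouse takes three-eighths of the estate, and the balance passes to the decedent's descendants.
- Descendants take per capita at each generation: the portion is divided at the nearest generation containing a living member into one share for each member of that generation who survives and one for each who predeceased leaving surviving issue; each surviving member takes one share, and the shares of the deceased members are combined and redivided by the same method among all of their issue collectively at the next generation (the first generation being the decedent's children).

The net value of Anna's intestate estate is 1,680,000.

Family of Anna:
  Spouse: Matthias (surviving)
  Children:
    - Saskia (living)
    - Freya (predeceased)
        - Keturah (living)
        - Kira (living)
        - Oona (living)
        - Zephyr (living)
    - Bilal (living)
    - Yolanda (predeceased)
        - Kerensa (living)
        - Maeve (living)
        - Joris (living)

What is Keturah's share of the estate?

Matthias takes three-eighths of 1,680,000 = 630,000. The remaining 1,050,000 passes to the descendants.
The descendants' portion (1,050,000) is divided at the children's generation into 4 shares of 262,500. Saskia and Bilal each take 262,500. The 2 shares of the deceased (Freya and Yolanda) are combined into a pool of 525,000.
That pool (525,000) is divided at the grandchildren's generation equally among Keturah, Kira, Oona, Zephyr, Kerensa, Maeve, and Joris: 75,000 each.

Keturah receives 75,000.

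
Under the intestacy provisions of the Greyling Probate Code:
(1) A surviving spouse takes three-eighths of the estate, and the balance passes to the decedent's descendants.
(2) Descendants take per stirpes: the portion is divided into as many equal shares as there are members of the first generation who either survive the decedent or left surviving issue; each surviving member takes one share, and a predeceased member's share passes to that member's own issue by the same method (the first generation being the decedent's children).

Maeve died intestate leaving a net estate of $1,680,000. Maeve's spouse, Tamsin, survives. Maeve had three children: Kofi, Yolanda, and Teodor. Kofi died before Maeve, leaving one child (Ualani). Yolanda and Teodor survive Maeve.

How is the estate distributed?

Tamsin: $630,000; Ualani: $350,000; Yolanda: $350,000; Teodor: $350,000

Tamsin takes three-eighths of $1,680,000 = $630,000. The remaining $1,050,000 passes to the descendants.
The descendants' portion ($1,050,000) is divided into 3 shares of $350,000: Yolanda and Teodor each take $350,000; Kofi's $350,000 share passes to Kofi's issue.
Kofi's share ($350,000) passes entirely to Ualani.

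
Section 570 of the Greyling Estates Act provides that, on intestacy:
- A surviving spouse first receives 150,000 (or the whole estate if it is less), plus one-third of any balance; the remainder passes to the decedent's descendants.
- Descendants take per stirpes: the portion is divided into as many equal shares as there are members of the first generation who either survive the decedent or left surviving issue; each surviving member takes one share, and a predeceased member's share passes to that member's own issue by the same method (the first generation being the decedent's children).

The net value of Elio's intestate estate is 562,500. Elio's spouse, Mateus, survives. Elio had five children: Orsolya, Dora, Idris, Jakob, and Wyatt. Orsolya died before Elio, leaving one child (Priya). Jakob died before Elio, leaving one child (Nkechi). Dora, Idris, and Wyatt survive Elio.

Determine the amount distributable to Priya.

Priya receives 55,000.

Mateus first takes 150,000, leaving a balance of 412,500. Mateus then takes one-third of the balance (137,500), for a total of 287,500. The remaining 275,000 passes to the descendants.
The descendants' portion (275,000) is divided into 5 shares of 55,000: Dora, Idris, and Wyatt each take 55,000; Orsolya's 55,000 share passes to Orsolya's issue; Jakob's 55,000 share passes to Jakob's issue.
Orsolya's share (55,000) passes entirely to Priya.
Jakob's share (55,000) passes entirely to Nkechi.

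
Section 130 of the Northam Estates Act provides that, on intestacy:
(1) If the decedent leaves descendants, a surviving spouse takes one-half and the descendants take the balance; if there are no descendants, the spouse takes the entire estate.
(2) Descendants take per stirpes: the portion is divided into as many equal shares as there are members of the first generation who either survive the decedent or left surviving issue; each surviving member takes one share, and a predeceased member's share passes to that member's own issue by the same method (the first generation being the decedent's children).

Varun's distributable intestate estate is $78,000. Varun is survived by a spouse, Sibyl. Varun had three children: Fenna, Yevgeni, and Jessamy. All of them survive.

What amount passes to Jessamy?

Sibyl takes one-half of $78,000 = $39,000. The remaining $39,000 passes to the descendants.
The descendants' portion ($39,000) is divided into 3 shares of $13,000: Fenna, Yevgeni, and Jessamy each take $13,000.

Jessamy receives $13,000.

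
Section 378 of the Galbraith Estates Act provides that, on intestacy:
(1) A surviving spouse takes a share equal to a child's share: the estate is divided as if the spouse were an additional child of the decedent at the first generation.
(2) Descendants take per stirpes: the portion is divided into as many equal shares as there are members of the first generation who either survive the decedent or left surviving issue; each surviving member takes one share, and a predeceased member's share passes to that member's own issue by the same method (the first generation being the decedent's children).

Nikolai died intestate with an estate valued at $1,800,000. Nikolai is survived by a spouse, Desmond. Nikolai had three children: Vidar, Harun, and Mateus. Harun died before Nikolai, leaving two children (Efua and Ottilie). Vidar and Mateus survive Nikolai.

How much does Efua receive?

The spouse counts as an additional share at the children's level, so there are 4 primary shares of $450,000. Desmond takes one such share ($450,000).
The children's combined portion ($1,350,000) is divided into 3 shares of $450,000: Vidar and Mateus each take $450,000; Harun's $450,000 share passes to Harun's issue.
Harun's share ($450,000) is divided into 2 shares of $225,000: Efua and Ottilie each take $225,000.

Efua receives $225,000.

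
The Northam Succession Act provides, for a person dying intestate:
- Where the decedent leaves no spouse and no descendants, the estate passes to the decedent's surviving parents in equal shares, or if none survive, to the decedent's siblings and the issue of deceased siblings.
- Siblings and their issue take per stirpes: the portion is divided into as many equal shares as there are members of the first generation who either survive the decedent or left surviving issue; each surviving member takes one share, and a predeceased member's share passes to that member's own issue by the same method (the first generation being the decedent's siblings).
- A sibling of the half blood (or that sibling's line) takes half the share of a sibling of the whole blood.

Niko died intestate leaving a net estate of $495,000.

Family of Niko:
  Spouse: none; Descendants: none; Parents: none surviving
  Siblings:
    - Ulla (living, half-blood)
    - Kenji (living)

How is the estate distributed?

The entire $495,000 passes to the siblings and their issue.
Counting each half-blood sibling's line as half a unit, there are 3/2 units in $495,000, so one unit is $330,000. Whole-blood lines (Kenji) take $330,000 each; half-blood lines (Ulla) take $165,000 each.

Ulla: $165,000; Kenji: $330,000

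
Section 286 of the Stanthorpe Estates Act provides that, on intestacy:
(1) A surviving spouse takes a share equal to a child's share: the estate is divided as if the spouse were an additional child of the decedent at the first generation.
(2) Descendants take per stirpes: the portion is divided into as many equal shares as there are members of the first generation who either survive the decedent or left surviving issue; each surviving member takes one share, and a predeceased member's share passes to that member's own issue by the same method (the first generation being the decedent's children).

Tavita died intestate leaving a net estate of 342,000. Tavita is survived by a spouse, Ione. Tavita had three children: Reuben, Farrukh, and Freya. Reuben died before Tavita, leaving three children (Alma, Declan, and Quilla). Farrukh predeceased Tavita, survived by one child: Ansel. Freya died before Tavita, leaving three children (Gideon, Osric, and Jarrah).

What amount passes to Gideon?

The spouse counts as an additional share at the children's level, so there are 4 primary shares of 85,500. Ione takes one such share (85,500).
The children's combined portion (256,500) is divided into 3 shares of 85,500: Reuben's 85,500 share passes to Reuben's issue; Farrukh's 85,500 share passes to Farrukh's issue; Freya's 85,500 share passes to Freya's issue.
Reuben's share (85,500) is divided into 3 shares of 28,500: Alma, Declan, and Quilla each take 28,500.
Farrukh's share (85,500) passes entirely to Ansel.
Freya's share (85,500) is divided into 3 shares of 28,500: Gideon, Osric, and Jarrah each take 28,500.

Gideon receives 28,500.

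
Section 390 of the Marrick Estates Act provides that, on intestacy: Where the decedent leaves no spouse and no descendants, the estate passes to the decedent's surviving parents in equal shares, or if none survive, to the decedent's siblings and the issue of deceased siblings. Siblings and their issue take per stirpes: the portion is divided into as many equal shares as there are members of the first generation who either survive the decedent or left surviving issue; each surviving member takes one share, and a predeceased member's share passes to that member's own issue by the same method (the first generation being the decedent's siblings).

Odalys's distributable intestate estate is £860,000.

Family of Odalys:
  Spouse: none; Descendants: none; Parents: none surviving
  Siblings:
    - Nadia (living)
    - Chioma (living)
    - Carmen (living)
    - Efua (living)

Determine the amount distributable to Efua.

Efua receives £215,000.

The entire £860,000 passes to the siblings and their issue.
That amount (£860,000) is divided into 4 shares of £215,000: Nadia, Chioma, Carmen, and Efua each take £215,000.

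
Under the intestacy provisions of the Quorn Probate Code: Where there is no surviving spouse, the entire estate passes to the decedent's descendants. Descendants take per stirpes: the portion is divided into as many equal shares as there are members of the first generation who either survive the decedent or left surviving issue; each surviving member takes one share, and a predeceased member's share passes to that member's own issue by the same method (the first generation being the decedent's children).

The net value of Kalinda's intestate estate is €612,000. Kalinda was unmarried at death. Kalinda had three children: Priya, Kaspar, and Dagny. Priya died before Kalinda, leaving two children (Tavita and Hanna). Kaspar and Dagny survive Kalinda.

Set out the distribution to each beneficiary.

Tavita: €102,000; Hanna: €102,000; Kaspar: €204,000; Dagny: €204,000

The entire €612,000 passes to the descendants.
That amount (€612,000) is divided into 3 shares of €204,000: Kaspar and Dagny each take €204,000; Priya's €204,000 share passes to Priya's issue.
Priya's share (€204,000) is divided into 2 shares of €102,000: Tavita and Hanna each take €102,000.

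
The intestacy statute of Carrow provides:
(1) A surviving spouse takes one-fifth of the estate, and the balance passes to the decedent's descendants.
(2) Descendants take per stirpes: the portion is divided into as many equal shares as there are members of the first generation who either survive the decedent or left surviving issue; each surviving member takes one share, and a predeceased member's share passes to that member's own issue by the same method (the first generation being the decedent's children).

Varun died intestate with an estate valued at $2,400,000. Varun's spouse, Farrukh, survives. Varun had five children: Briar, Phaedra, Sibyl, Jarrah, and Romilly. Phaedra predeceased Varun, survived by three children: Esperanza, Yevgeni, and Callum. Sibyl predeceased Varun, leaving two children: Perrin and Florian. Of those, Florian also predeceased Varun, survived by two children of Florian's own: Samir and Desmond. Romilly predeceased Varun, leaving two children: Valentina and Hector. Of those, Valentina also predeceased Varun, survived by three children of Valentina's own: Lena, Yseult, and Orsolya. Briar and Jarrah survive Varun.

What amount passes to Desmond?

Farrukh takes one-fifth of $2,400,000 = $480,000. The remaining $1,920,000 passes to the descendants.
The descendants' portion ($1,920,000) is divided into 5 shares of $384,000: Briar and Jarrah each take $384,000; Phaedra's $384,000 share passes to Phaedra's issue; Sibyl's $384,000 share passes to Sibyl's issue; Romilly's $384,000 share passes to Romilly's issue.
Phaedra's share ($384,000) is divided into 3 shares of $128,000: Esperanza, Yevgeni, and Callum each take $128,000.
Sibyl's share ($384,000) is divided into 2 shares of $192,000: Perrin takes $192,000; Florian's $192,000 share passes to Florian's issue.
Florian's share ($192,000) is divided into 2 shares of $96,000: Samir and Desmond each take $96,000.
Romilly's share ($384,000) is divided into 2 shares of $192,000: Hector takes $192,000; Valentina's $192,000 share passes to Valentina's issue.
Valentina's share ($192,000) is divided into 3 shares of $64,000: Lena, Yseult, and Orsolya each take $64,000.

Desmond receives $96,000.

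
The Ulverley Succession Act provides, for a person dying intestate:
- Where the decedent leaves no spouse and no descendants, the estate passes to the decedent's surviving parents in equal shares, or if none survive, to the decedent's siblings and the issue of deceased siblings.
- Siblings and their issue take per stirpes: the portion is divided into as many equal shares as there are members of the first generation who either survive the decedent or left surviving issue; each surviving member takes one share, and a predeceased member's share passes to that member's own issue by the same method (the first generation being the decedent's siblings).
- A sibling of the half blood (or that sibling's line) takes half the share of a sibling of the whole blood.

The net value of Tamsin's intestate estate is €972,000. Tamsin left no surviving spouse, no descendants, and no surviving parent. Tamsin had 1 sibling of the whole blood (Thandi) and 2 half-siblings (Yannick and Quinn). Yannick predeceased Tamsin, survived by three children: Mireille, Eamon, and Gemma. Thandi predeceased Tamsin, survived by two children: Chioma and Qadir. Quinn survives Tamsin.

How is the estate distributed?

The entire €972,000 passes to the siblings and their issue.
Counting each half-blood sibling's line as half a unit, there are 2 units in €972,000, so one unit is €486,000. Whole-blood lines (Thandi) take €486,000 each; half-blood lines (Yannick and Quinn) take €243,000 each.
Yannick's share (€243,000) is divided into 3 shares of €81,000: Mireille, Eamon, and Gemma each take €81,000.
Thandi's share (€486,000) is divided into 2 shares of €243,000: Chioma and Qadir each take €243,000.

Mireille: €81,000; Eamon: €81,000; Gemma: €81,000; Chioma: €243,000; Qadir: €243,000; Quinn: €243,000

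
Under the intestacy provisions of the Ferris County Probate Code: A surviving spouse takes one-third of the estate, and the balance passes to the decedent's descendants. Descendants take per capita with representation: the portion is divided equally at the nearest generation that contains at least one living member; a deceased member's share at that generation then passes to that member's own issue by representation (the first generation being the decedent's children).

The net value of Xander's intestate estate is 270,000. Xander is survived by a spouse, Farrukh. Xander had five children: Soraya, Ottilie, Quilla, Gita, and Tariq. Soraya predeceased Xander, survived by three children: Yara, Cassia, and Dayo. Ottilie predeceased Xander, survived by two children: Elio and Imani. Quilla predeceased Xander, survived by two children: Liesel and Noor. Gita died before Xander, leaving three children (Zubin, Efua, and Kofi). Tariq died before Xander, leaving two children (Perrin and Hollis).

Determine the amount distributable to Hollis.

Farrukh takes one-third of 270,000 = 90,000. The remaining 180,000 passes to the descendants.
No child survives, so the initial division is made at the grandchildren's generation.
The descendants' portion (180,000) is divided into 12 shares of 15,000: Yara, Cassia, Dayo, Elio, Imani, Liesel, Noor, Zubin, Efua, Kofi, Perrin, and Hollis each take 15,000.

Hollis receives 15,000.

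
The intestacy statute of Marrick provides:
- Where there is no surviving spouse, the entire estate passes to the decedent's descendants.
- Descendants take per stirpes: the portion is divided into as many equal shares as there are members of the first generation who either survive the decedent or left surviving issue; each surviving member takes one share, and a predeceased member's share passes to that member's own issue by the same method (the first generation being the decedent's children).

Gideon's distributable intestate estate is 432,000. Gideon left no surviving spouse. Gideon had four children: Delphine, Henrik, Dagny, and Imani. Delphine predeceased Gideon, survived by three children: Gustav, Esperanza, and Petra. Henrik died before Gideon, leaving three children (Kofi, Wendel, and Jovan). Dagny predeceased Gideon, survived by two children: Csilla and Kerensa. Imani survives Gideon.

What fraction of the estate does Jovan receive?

The entire 432,000 passes to the descendants.
That amount (432,000) is divided into 4 shares of 108,000: Imani takes 108,000; Delphine's 108,000 share passes to Delphine's issue; Henrik's 108,000 share passes to Henrik's issue; Dagny's 108,000 share passes to Dagny's issue.
Delphine's share (108,000) is divided into 3 shares of 36,000: Gustav, Esperanza, and Petra each take 36,000.
Henrik's share (108,000) is divided into 3 shares of 36,000: Kofi, Wendel, and Jovan each take 36,000.
Dagny's share (108,000) is divided into 2 shares of 54,000: Csilla and Kerensa each take 54,000.

Jovan receives 1/12 of the estate.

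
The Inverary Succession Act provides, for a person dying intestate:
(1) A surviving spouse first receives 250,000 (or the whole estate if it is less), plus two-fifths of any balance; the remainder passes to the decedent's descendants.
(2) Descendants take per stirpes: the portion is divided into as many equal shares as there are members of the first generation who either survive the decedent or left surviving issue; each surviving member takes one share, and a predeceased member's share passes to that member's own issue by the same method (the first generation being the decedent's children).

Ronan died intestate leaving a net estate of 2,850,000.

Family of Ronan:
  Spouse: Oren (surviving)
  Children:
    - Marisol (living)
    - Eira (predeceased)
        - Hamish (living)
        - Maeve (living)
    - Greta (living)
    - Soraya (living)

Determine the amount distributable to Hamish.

Hamish receives 195,000.

Oren first takes 250,000, leaving a balance of 2,600,000. Oren then takes two-fifths of the balance (1,040,000), for a total of 1,290,000. The remaining 1,560,000 passes to the descendants.
The descendants' portion (1,560,000) is divided into 4 shares of 390,000: Marisol, Greta, and Soraya each take 390,000; Eira's 390,000 share passes to Eira's issue.
Eira's share (390,000) is divided into 2 shares of 195,000: Hamish and Maeve each take 195,000.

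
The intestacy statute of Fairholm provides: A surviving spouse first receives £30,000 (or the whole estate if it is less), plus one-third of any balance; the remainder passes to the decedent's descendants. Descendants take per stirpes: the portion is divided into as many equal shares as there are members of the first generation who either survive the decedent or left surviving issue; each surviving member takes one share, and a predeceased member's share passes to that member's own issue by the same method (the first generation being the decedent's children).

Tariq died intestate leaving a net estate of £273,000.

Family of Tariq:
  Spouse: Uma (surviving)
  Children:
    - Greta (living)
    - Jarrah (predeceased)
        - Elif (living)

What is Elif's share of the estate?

Uma first takes £30,000, leaving a balance of £243,000. Uma then takes one-third of the balance (£81,000), for a total of £111,000. The remaining £162,000 passes to the descendants.
The descendants' portion (£162,000) is divided into 2 shares of £81,000: Greta takes £81,000; Jarrah's £81,000 share passes to Jarrah's issue.
Jarrah's share (£81,000) passes entirely to Elif.

Elif receives £81,000.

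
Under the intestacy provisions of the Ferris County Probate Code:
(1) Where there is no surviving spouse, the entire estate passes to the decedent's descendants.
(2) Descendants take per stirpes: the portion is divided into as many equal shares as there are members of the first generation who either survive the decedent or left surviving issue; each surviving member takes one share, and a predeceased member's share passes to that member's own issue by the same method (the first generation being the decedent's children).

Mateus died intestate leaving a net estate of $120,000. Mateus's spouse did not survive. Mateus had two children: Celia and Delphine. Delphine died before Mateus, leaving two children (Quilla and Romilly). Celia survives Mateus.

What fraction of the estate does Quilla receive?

Quilla receives 1/4 of the estate.

The entire $120,000 passes to the descendants.
That amount ($120,000) is divided into 2 shares of $60,000: Celia takes $60,000; Delphine's $60,000 share passes to Delphine's issue.
Delphine's share ($60,000) is divided into 2 shares of $30,000: Quilla and Romilly each take $30,000.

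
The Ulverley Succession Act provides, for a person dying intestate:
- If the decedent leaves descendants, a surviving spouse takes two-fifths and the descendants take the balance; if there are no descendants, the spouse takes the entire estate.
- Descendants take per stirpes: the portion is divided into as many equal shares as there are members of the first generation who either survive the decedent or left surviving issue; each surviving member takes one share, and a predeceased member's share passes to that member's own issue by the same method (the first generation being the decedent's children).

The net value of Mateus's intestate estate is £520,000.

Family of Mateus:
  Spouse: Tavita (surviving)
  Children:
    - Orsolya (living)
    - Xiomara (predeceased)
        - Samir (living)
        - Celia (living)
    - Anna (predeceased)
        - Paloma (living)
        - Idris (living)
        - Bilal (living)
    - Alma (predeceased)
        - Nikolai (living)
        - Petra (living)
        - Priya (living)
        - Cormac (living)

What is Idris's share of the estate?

Tavita takes two-fifths of £520,000 = £208,000. The remaining £312,000 passes to the descendants.
The descendants' portion (£312,000) is divided into 4 shares of £78,000: Orsolya takes £78,000; Xiomara's £78,000 share passes to Xiomara's issue; Anna's £78,000 share passes to Anna's issue; Alma's £78,000 share passes to Alma's issue.
Xiomara's share (£78,000) is divided into 2 shares of £39,000: Samir and Celia each take £39,000.
Anna's share (£78,000) is divided into 3 shares of £26,000: Paloma, Idris, and Bilal each take £26,000.
Alma's share (£78,000) is divided into 4 shares of £19,500: Nikolai, Petra, Priya, and Cormac each take £19,500.

Idris receives £26,000.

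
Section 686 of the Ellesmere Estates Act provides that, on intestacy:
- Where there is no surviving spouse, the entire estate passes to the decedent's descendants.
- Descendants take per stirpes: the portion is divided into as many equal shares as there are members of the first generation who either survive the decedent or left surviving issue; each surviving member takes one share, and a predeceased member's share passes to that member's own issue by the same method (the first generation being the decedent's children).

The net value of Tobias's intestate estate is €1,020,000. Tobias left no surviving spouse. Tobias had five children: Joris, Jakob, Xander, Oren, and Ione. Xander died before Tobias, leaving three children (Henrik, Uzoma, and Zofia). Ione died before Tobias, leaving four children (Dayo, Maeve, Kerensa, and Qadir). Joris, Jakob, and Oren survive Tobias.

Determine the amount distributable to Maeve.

Maeve receives €51,000.

The entire €1,020,000 passes to the descendants.
That amount (€1,020,000) is divided into 5 shares of €204,000: Joris, Jakob, and Oren each take €204,000; Xander's €204,000 share passes to Xander's issue; Ione's €204,000 share passes to Ione's issue.
Xander's share (€204,000) is divided into 3 shares of €68,000: Henrik, Uzoma, and Zofia each take €68,000.
Ione's share (€204,000) is divided into 4 shares of €51,000: Dayo, Maeve, Kerensa, and Qadir each take €51,000.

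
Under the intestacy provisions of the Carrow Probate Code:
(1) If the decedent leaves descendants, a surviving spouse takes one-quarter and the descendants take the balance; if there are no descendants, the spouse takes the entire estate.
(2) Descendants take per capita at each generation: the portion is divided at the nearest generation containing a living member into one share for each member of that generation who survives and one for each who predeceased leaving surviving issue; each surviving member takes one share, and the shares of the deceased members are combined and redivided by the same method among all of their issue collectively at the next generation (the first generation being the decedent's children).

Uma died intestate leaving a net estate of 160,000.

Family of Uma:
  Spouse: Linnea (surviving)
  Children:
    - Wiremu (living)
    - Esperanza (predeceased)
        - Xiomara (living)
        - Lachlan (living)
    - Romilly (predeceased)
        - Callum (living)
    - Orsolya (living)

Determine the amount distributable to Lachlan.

Linnea takes one-quarter of 160,000 = 40,000. The remaining 120,000 passes to the descendants.
The descendants' portion (120,000) is divided at the children's generation into 4 shares of 30,000. Wiremu and Orsolya each take 30,000. The 2 shares of the deceased (Esperanza and Romilly) are combined into a pool of 60,000.
That pool (60,000) is divided at the grandchildren's generation equally among Xiomara, Lachlan, and Callum: 20,000 each.

Lachlan receives 20,000.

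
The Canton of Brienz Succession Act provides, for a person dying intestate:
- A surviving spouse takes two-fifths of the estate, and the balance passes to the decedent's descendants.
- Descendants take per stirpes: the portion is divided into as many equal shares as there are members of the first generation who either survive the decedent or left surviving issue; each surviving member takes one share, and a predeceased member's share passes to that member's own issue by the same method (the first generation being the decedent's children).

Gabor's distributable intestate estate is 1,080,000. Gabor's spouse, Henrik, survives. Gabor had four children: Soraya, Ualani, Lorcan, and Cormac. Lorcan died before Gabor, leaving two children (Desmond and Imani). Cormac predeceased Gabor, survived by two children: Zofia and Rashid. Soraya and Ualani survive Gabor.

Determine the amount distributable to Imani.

Henrik takes two-fifths of 1,080,000 = 432,000. The remaining 648,000 passes to the descendants.
The descendants' portion (648,000) is divided into 4 shares of 162,000: Soraya and Ualani each take 162,000; Lorcan's 162,000 share passes to Lorcan's issue; Cormac's 162,000 share passes to Cormac's issue.
Lorcan's share (162,000) is divided into 2 shares of 81,000: Desmond and Imani each take 81,000.
Cormac's share (162,000) is divided into 2 shares of 81,000: Zofia and Rashid each take 81,000.

Imani receives 81,000.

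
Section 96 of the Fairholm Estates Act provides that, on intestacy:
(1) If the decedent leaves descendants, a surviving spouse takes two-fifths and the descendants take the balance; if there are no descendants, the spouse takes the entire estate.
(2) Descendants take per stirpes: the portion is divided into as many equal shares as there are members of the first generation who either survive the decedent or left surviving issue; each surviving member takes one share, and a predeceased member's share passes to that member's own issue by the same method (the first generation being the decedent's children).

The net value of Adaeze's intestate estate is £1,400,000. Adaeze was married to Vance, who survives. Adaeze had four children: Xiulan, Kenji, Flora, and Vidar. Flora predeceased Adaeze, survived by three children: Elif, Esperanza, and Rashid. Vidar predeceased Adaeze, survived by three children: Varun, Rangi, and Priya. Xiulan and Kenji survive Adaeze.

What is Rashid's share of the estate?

Rashid receives £70,000.

Vance takes two-fifths of £1,400,000 = £560,000. The remaining £840,000 passes to the descendants.
The descendants' portion (£840,000) is divided into 4 shares of £210,000: Xiulan and Kenji each take £210,000; Flora's £210,000 share passes to Flora's issue; Vidar's £210,000 share passes to Vidar's issue.
Flora's share (£210,000) is divided into 3 shares of £70,000: Elif, Esperanza, and Rashid each take £70,000.
Vidar's share (£210,000) is divided into 3 shares of £70,000: Varun, Rangi, and Priya each take £70,000.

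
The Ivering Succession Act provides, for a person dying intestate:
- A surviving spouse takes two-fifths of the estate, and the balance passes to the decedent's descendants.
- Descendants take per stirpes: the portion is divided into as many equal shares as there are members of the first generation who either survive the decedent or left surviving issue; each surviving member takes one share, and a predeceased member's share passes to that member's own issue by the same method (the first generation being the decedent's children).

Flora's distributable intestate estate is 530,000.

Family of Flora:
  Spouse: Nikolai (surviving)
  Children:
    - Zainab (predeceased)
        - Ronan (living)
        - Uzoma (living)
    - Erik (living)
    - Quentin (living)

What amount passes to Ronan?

Ronan receives 53,000.

Nikolai takes two-fifths of 530,000 = 212,000. The remaining 318,000 passes to the descendants.
The descendants' portion (318,000) is divided into 3 shares of 106,000: Erik and Quentin each take 106,000; Zainab's 106,000 share passes to Zainab's issue.
Zainab's share (106,000) is divided into 2 shares of 53,000: Ronan and Uzoma each take 53,000.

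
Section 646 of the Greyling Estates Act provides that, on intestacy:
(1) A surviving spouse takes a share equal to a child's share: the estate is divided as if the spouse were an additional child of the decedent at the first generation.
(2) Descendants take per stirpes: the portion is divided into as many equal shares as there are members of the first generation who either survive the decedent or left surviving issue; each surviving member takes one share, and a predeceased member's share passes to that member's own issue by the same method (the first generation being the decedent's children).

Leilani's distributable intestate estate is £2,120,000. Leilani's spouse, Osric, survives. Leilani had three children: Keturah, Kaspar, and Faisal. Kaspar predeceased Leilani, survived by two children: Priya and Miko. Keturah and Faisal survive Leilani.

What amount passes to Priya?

The spouse counts as an additional share at the children's level, so there are 4 primary shares of £530,000. Osric takes one such share (£530,000).
The children's combined portion (£1,590,000) is divided into 3 shares of £530,000: Keturah and Faisal each take £530,000; Kaspar's £530,000 share passes to Kaspar's issue.
Kaspar's share (£530,000) is divided into 2 shares of £265,000: Priya and Miko each take £265,000.

Priya receives £265,000.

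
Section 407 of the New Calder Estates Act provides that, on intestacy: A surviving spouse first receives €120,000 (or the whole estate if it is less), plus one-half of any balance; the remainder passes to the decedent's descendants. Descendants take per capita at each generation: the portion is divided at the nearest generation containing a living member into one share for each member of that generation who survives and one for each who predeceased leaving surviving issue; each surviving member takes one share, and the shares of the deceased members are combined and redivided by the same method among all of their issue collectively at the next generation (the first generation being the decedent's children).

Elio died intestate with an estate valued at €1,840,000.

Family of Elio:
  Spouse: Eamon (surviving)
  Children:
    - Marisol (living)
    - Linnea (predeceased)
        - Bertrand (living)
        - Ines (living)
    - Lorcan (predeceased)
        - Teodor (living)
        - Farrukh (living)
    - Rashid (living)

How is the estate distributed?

Eamon: €980,000; Marisol: €215,000; Bertrand: €107,500; Ines: €107,500; Teodor: €107,500; Farrukh: €107,500; Rashid: €215,000

Eamon first takes €120,000, leaving a balance of €1,720,000. Eamon then takes one-half of the balance (€860,000), for a total of €980,000. The remaining €860,000 passes to the descendants.
The descendants' portion (€860,000) is divided at the children's generation into 4 shares of €215,000. Marisol and Rashid each take €215,000. The 2 shares of the deceased (Linnea and Lorcan) are combined into a pool of €430,000.
That pool (€430,000) is divided at the grandchildren's generation equally among Bertrand, Ines, Teodor, and Farrukh: €107,500 each.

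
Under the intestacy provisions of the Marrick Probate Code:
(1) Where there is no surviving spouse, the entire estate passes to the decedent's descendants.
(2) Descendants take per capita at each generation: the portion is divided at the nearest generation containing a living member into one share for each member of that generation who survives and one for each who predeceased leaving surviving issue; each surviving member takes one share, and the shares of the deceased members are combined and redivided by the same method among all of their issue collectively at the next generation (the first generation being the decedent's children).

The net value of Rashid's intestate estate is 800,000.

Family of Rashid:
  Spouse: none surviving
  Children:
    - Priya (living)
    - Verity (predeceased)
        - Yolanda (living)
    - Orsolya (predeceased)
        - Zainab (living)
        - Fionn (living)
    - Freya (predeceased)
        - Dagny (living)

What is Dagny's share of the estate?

The entire 800,000 passes to the descendants.
That amount (800,000) is divided at the children's generation into 4 shares of 200,000. Priya takes 200,000. The 3 shares of the deceased (Verity, Orsolya, and Freya) are combined into a pool of 600,000.
That pool (600,000) is divided at the grandchildren's generation equally among Yolanda, Zainab, Fionn, and Dagny: 150,000 each.

Dagny receives 150,000.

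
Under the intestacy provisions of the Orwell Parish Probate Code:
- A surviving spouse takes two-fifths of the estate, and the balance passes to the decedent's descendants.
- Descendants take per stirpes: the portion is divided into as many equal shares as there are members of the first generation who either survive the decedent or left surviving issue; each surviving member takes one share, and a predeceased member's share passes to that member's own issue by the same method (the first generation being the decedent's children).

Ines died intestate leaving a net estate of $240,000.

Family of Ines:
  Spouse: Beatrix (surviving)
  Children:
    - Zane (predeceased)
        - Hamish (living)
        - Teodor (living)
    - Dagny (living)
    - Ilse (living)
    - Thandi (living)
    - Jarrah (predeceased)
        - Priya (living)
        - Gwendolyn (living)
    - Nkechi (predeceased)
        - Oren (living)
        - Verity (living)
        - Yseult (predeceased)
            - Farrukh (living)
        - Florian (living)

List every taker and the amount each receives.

Beatrix: $96,000; Hamish: $12,000; Teodor: $12,000; Dagny: $24,000; Ilse: $24,000; Thandi: $24,000; Priya: $12,000; Gwendolyn: $12,000; Oren: $6,000; Verity: $6,000; Farrukh: $6,000; Florian: $6,000

Beatrix takes two-fifths of $240,000 = $96,000. The remaining $144,000 passes to the descendants.
The descendants' portion ($144,000) is divided into 6 shares of $24,000: Dagny, Ilse, and Thandi each take $24,000; Zane's $24,000 share passes to Zane's issue; Jarrah's $24,000 share passes to Jarrah's issue; Nkechi's $24,000 share passes to Nkechi's issue.
Zane's share ($24,000) is divided into 2 shares of $12,000: Hamish and Teodor each take $12,000.
Jarrah's share ($24,000) is divided into 2 shares of $12,000: Priya and Gwendolyn each take $12,000.
Nkechi's share ($24,000) is divided into 4 shares of $6,000: Oren, Verity, and Florian each take $6,000; Yseult's $6,000 share passes to Yseult's issue.
Yseult's share ($6,000) passes entirely to Farrukh.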